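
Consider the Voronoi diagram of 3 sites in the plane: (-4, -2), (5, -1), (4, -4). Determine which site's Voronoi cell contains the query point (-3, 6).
Nearest site = (-4, -2)

The Voronoi cell of site s contains exactly those query points closer to s than to any other site. Compute squared distances from q = (-3, 6) to each site:
  (-4 − -3)² + (-2 − 6)² = 65
  (5 − -3)² + (-1 − 6)² = 113
  (4 − -3)² + (-4 − 6)² = 149
Minimum is attained by (-4, -2), so q lies in its Voronoi cell.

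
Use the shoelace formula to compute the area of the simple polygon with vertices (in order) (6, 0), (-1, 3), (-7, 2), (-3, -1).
Area = 28

Shoelace formula: Area = (1/2) |Σ_i (x_i · y_{i+1} − x_{i+1} · y_i)| (indices mod n). Compute each cross term:
  (6)(3) − (-1)(0) = 18
  (-1)(2) − (-7)(3) = 19
  (-7)(-1) − (-3)(2) = 13
  (-3)(0) − (6)(-1) = 6
Sum = 56, so (signed) Area = 56/2 = 28, |Area| = 28.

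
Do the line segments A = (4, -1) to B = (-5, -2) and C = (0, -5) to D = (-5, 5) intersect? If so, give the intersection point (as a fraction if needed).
Yes; intersection at (-32/19, -31/19) (t = 12/19 on AB, s = 32/95 on CD)

Parametrize AB as A + t(B − A) = (4 + -9 t, -1 + -1 t) and CD as C + s(D − C) = (0 + -5 s, -5 + 10 s). Solve the linear system for (t, s). Determinant = 95 ≠ 0, so a unique intersection of the containing lines exists. Solution: t = 12/19, s = 32/95 — both in [0, 1], so the segments cross. Intersection point: (-32/19, -31/19).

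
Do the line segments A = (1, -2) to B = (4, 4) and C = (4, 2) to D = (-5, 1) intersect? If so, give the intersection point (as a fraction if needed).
Yes; intersection at (50/17, 32/17) (t = 11/17 on AB, s = 2/17 on CD)

Parametrize AB as A + t(B − A) = (1 + 3 t, -2 + 6 t) and CD as C + s(D − C) = (4 + -9 s, 2 + -1 s). Solve the linear system for (t, s). Determinant = -51 ≠ 0, so a unique intersection of the containing lines exists. Solution: t = 11/17, s = 2/17 — both in [0, 1], so the segments cross. Intersection point: (50/17, 32/17).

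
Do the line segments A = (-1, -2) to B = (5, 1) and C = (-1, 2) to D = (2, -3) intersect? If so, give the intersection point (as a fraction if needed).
Yes; intersection at (11/13, -14/13) (t = 4/13 on AB, s = 8/13 on CD)

Parametrize AB as A + t(B − A) = (-1 + 6 t, -2 + 3 t) and CD as C + s(D − C) = (-1 + 3 s, 2 + -5 s). Solve the linear system for (t, s). Determinant = 39 ≠ 0, so a unique intersection of the containing lines exists. Solution: t = 4/13, s = 8/13 — both in [0, 1], so the segments cross. Intersection point: (11/13, -14/13).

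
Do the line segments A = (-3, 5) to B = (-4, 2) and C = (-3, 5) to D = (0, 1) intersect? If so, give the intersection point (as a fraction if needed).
Yes; intersection at (-3, 5) (t = 0 on AB, s = 0 on CD)

Parametrize AB as A + t(B − A) = (-3 + -1 t, 5 + -3 t) and CD as C + s(D − C) = (-3 + 3 s, 5 + -4 s). Solve the linear system for (t, s). Determinant = -13 ≠ 0, so a unique intersection of the containing lines exists. Solution: t = 0, s = 0 — both in [0, 1], so the segments cross. Intersection point: (-3, 5).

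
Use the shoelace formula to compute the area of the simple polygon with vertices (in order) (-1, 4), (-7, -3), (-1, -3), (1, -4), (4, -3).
Area = 41

Shoelace formula: Area = (1/2) |Σ_i (x_i · y_{i+1} − x_{i+1} · y_i)| (indices mod n). Compute each cross term:
  (-1)(-3) − (-7)(4) = 31
  (-7)(-3) − (-1)(-3) = 18
  (-1)(-4) − (1)(-3) = 7
  (1)(-3) − (4)(-4) = 13
  (4)(4) − (-1)(-3) = 13
Sum = 82, so (signed) Area = 82/2 = 41, |Area| = 41.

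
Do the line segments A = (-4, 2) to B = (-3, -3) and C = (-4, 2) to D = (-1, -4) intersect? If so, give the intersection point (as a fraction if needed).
Yes; intersection at (-4, 2) (t = 0 on AB, s = 0 on CD)

Parametrize AB as A + t(B − A) = (-4 + 1 t, 2 + -5 t) and CD as C + s(D − C) = (-4 + 3 s, 2 + -6 s). Solve the linear system for (t, s). Determinant = -9 ≠ 0, so a unique intersection of the containing lines exists. Solution: t = 0, s = 0 — both in [0, 1], so the segments cross. Intersection point: (-4, 2).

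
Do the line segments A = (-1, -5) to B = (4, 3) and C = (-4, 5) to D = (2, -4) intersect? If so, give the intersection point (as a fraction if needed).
Yes; intersection at (24/31, -67/31) (t = 11/31 on AB, s = 74/93 on CD)

Parametrize AB as A + t(B − A) = (-1 + 5 t, -5 + 8 t) and CD as C + s(D − C) = (-4 + 6 s, 5 + -9 s). Solve the linear system for (t, s). Determinant = 93 ≠ 0, so a unique intersection of the containing lines exists. Solution: t = 11/31, s = 74/93 — both in [0, 1], so the segments cross. Intersection point: (24/31, -67/31).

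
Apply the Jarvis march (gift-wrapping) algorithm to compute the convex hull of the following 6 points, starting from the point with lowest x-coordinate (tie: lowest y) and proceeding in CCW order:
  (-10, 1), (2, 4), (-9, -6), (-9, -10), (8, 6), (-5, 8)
Hull (CCW) = [(-10, 1), (-9, -10), (8, 6), (-5, 8)]

Jarvis march: at each step, from the current hull vertex p, select the next vertex q as the point such that every other point lies strictly to the left of (or on) the directed line p → q. (Equivalently: for every other point r, the cross product (q − p) × (r − p) ≥ 0.)
Starting point (lowest x, tie lowest y): (-10, 1). Wrap until returning to start. Resulting hull: (-10, 1), (-9, -10), (8, 6), (-5, 8).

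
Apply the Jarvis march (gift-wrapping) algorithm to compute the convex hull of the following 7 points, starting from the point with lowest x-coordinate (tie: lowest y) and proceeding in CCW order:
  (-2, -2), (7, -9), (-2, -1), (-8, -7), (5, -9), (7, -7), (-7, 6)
Hull (CCW) = [(-8, -7), (5, -9), (7, -9), (7, -7), (-7, 6)]

Jarvis march: at each step, from the current hull vertex p, select the next vertex q as the point such that every other point lies strictly to the left of (or on) the directed line p → q. (Equivalently: for every other point r, the cross product (q − p) × (r − p) ≥ 0.)
Starting point (lowest x, tie lowest y): (-8, -7). Wrap until returning to start. Resulting hull: (-8, -7), (5, -9), (7, -9), (7, -7), (-7, 6).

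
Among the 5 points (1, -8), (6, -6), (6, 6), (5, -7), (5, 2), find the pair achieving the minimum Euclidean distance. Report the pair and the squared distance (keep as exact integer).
Pair = ((6, -6), (5, -7)); squared distance = 2

Compute all C(5, 2) = 10 pairwise squared distances (x_i − x_j)² + (y_i − y_j)². The minimum is 2, attained by the pair ((6, -6), (5, -7)).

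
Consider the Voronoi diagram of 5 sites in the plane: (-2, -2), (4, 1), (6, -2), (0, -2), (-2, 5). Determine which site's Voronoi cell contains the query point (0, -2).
Nearest site = (0, -2)

The Voronoi cell of site s contains exactly those query points closer to s than to any other site. Compute squared distances from q = (0, -2) to each site:
  (0 − 0)² + (-2 − -2)² = 0
  (-2 − 0)² + (-2 − -2)² = 4
  (4 − 0)² + (1 − -2)² = 25
  (6 − 0)² + (-2 − -2)² = 36
  (-2 − 0)² + (5 − -2)² = 53
Minimum is attained by (0, -2), so q lies in its Voronoi cell.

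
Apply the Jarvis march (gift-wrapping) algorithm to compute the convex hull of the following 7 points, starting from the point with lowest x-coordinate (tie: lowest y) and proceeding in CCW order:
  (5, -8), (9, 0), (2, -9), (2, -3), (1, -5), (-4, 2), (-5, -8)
Hull (CCW) = [(-5, -8), (2, -9), (5, -8), (9, 0), (-4, 2)]

Jarvis march: at each step, from the current hull vertex p, select the next vertex q as the point such that every other point lies strictly to the left of (or on) the directed line p → q. (Equivalently: for every other point r, the cross product (q − p) × (r − p) ≥ 0.)
Starting point (lowest x, tie lowest y): (-5, -8). Wrap until returning to start. Resulting hull: (-5, -8), (2, -9), (5, -8), (9, 0), (-4, 2).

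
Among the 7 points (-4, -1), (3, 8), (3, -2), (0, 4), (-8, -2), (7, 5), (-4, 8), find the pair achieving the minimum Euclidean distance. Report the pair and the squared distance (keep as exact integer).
Pair = ((-4, -1), (-8, -2)); squared distance = 17

Compute all C(7, 2) = 21 pairwise squared distances (x_i − x_j)² + (y_i − y_j)². The minimum is 17, attained by the pair ((-4, -1), (-8, -2)).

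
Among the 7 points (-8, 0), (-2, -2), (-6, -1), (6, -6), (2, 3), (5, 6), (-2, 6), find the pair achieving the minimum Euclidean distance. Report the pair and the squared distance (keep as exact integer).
Pair = ((-8, 0), (-6, -1)); squared distance = 5

Compute all C(7, 2) = 21 pairwise squared distances (x_i − x_j)² + (y_i − y_j)². The minimum is 5, attained by the pair ((-8, 0), (-6, -1)).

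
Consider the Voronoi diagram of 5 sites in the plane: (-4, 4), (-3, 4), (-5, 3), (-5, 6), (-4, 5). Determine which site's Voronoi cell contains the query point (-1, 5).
Nearest site = (-3, 4)

The Voronoi cell of site s contains exactly those query points closer to s than to any other site. Compute squared distances from q = (-1, 5) to each site:
  (-3 − -1)² + (4 − 5)² = 5
  (-4 − -1)² + (5 − 5)² = 9
  (-4 − -1)² + (4 − 5)² = 10
  (-5 − -1)² + (6 − 5)² = 17
  (-5 − -1)² + (3 − 5)² = 20
Minimum is attained by (-3, 4), so q lies in its Voronoi cell.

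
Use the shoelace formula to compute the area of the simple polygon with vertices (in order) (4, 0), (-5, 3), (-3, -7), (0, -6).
Area = 49

Shoelace formula: Area = (1/2) |Σ_i (x_i · y_{i+1} − x_{i+1} · y_i)| (indices mod n). Compute each cross term:
  (4)(3) − (-5)(0) = 12
  (-5)(-7) − (-3)(3) = 44
  (-3)(-6) − (0)(-7) = 18
  (0)(0) − (4)(-6) = 24
Sum = 98, so (signed) Area = 98/2 = 49, |Area| = 49.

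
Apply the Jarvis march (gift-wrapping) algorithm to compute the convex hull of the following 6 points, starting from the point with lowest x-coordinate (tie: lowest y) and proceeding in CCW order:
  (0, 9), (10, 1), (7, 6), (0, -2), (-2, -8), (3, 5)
Hull (CCW) = [(-2, -8), (10, 1), (7, 6), (0, 9)]

Jarvis march: at each step, from the current hull vertex p, select the next vertex q as the point such that every other point lies strictly to the left of (or on) the directed line p → q. (Equivalently: for every other point r, the cross product (q − p) × (r − p) ≥ 0.)
Starting point (lowest x, tie lowest y): (-2, -8). Wrap until returning to start. Resulting hull: (-2, -8), (10, 1), (7, 6), (0, 9).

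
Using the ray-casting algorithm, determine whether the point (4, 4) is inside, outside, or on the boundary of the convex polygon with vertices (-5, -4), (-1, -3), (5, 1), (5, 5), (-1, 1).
The point (4, 4) lies strictly inside the polygon

Cast a horizontal ray to the right from the query point and count how many polygon edges it crosses (each edge strictly once or zero times, handled with the usual half-open convention). 
Parity of crossings → odd ⇒ inside.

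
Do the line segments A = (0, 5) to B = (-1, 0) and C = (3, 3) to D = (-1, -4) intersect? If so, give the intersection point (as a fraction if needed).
No (intersection of containing lines falls outside at least one segment)

Parametrize and solve: t = 29/13, s = 17/13. At least one of these is outside [0, 1], so the segments do not intersect.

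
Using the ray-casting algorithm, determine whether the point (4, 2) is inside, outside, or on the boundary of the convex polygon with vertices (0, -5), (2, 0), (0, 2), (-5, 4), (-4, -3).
The point (4, 2) lies strictly outside the polygon

Cast a horizontal ray to the right from the query point and count how many polygon edges it crosses (each edge strictly once or zero times, handled with the usual half-open convention). 
Parity of crossings → even ⇒ outside.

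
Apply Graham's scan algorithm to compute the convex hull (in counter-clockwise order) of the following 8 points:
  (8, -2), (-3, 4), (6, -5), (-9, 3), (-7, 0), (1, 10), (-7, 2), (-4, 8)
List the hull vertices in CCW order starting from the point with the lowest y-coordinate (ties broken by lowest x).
Hull (CCW) = [(6, -5), (8, -2), (1, 10), (-4, 8), (-9, 3), (-7, 0)]

Graham scan procedure:
  1. Find the pivot p₀ = point with lowest y (tie → lowest x): (6, -5).
  2. Sort the remaining points by polar angle around p₀.
  3. Walk through sorted points, maintaining a stack; pop the top while the last three entries make a non-left turn (cross product ≤ 0).
  4. Final stack is the convex hull in CCW order: (6, -5), (8, -2), (1, 10), (-4, 8), (-9, 3), (-7, 0).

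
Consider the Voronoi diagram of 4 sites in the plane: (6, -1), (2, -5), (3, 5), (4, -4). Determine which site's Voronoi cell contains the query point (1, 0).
Nearest site = (4, -4)

The Voronoi cell of site s contains exactly those query points closer to s than to any other site. Compute squared distances from q = (1, 0) to each site:
  (4 − 1)² + (-4 − 0)² = 25
  (2 − 1)² + (-5 − 0)² = 26
  (6 − 1)² + (-1 − 0)² = 26
  (3 − 1)² + (5 − 0)² = 29
Minimum is attained by (4, -4), so q lies in its Voronoi cell.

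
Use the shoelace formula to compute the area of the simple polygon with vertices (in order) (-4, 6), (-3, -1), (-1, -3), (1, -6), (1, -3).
Area = 18

Shoelace formula: Area = (1/2) |Σ_i (x_i · y_{i+1} − x_{i+1} · y_i)| (indices mod n). Compute each cross term:
  (-4)(-1) − (-3)(6) = 22
  (-3)(-3) − (-1)(-1) = 8
  (-1)(-6) − (1)(-3) = 9
  (1)(-3) − (1)(-6) = 3
  (1)(6) − (-4)(-3) = -6
Sum = 36, so (signed) Area = 36/2 = 18, |Area| = 18.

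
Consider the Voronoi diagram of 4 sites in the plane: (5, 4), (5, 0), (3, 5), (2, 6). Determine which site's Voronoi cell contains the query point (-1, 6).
Nearest site = (2, 6)

The Voronoi cell of site s contains exactly those query points closer to s than to any other site. Compute squared distances from q = (-1, 6) to each site:
  (2 − -1)² + (6 − 6)² = 9
  (3 − -1)² + (5 − 6)² = 17
  (5 − -1)² + (4 − 6)² = 40
  (5 − -1)² + (0 − 6)² = 72
Minimum is attained by (2, 6), so q lies in its Voronoi cell.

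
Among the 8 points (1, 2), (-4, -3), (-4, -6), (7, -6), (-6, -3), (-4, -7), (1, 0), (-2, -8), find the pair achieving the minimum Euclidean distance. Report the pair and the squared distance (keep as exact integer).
Pair = ((-4, -6), (-4, -7)); squared distance = 1

Compute all C(8, 2) = 28 pairwise squared distances (x_i − x_j)² + (y_i − y_j)². The minimum is 1, attained by the pair ((-4, -6), (-4, -7)).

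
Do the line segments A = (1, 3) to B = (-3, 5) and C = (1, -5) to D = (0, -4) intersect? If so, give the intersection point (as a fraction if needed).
No (intersection of containing lines falls outside at least one segment)

Parametrize and solve: t = 4, s = 16. At least one of these is outside [0, 1], so the segments do not intersect.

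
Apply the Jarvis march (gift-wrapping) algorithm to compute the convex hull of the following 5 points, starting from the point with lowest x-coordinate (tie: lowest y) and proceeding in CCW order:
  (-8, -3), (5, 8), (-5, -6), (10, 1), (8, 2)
Hull (CCW) = [(-8, -3), (-5, -6), (10, 1), (5, 8)]

Jarvis march: at each step, from the current hull vertex p, select the next vertex q as the point such that every other point lies strictly to the left of (or on) the directed line p → q. (Equivalently: for every other point r, the cross product (q − p) × (r − p) ≥ 0.)
Starting point (lowest x, tie lowest y): (-8, -3). Wrap until returning to start. Resulting hull: (-8, -3), (-5, -6), (10, 1), (5, 8).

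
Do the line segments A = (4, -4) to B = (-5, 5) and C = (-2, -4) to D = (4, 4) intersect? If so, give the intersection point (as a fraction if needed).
Yes; intersection at (4/7, -4/7) (t = 8/21 on AB, s = 3/7 on CD)

Parametrize AB as A + t(B − A) = (4 + -9 t, -4 + 9 t) and CD as C + s(D − C) = (-2 + 6 s, -4 + 8 s). Solve the linear system for (t, s). Determinant = 126 ≠ 0, so a unique intersection of the containing lines exists. Solution: t = 8/21, s = 3/7 — both in [0, 1], so the segments cross. Intersection point: (4/7, -4/7).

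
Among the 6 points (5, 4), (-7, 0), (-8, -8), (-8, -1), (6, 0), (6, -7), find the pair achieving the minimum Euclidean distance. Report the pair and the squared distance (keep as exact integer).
Pair = ((-7, 0), (-8, -1)); squared distance = 2

Compute all C(6, 2) = 15 pairwise squared distances (x_i − x_j)² + (y_i − y_j)². The minimum is 2, attained by the pair ((-7, 0), (-8, -1)).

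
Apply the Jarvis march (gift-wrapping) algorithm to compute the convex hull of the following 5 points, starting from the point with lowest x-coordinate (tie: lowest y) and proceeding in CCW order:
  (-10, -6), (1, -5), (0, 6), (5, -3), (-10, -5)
Hull (CCW) = [(-10, -6), (1, -5), (5, -3), (0, 6), (-10, -5)]

Jarvis march: at each step, from the current hull vertex p, select the next vertex q as the point such that every other point lies strictly to the left of (or on) the directed line p → q. (Equivalently: for every other point r, the cross product (q − p) × (r − p) ≥ 0.)
Starting point (lowest x, tie lowest y): (-10, -6). Wrap until returning to start. Resulting hull: (-10, -6), (1, -5), (5, -3), (0, 6), (-10, -5).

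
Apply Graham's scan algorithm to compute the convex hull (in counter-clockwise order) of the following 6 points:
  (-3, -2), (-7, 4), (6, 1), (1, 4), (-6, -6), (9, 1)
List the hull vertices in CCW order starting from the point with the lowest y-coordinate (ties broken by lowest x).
Hull (CCW) = [(-6, -6), (9, 1), (1, 4), (-7, 4)]

Graham scan procedure:
  1. Find the pivot p₀ = point with lowest y (tie → lowest x): (-6, -6).
  2. Sort the remaining points by polar angle around p₀.
  3. Walk through sorted points, maintaining a stack; pop the top while the last three entries make a non-left turn (cross product ≤ 0).
  4. Final stack is the convex hull in CCW order: (-6, -6), (9, 1), (1, 4), (-7, 4).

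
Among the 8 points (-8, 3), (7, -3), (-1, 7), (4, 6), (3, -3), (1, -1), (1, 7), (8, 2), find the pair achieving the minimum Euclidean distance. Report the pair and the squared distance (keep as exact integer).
Pair = ((-1, 7), (1, 7)); squared distance = 4

Compute all C(8, 2) = 28 pairwise squared distances (x_i − x_j)² + (y_i − y_j)². The minimum is 4, attained by the pair ((-1, 7), (1, 7)).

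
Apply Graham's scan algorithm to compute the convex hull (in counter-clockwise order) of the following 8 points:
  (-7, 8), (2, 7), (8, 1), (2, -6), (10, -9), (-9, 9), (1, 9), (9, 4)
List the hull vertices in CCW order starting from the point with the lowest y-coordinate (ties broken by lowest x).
Hull (CCW) = [(10, -9), (9, 4), (1, 9), (-9, 9), (2, -6)]

Graham scan procedure:
  1. Find the pivot p₀ = point with lowest y (tie → lowest x): (10, -9).
  2. Sort the remaining points by polar angle around p₀.
  3. Walk through sorted points, maintaining a stack; pop the top while the last three entries make a non-left turn (cross product ≤ 0).
  4. Final stack is the convex hull in CCW order: (10, -9), (9, 4), (1, 9), (-9, 9), (2, -6).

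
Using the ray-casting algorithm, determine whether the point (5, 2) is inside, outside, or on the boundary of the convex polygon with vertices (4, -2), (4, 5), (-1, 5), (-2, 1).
The point (5, 2) lies strictly outside the polygon

Cast a horizontal ray to the right from the query point and count how many polygon edges it crosses (each edge strictly once or zero times, handled with the usual half-open convention). 
Parity of crossings → even ⇒ outside.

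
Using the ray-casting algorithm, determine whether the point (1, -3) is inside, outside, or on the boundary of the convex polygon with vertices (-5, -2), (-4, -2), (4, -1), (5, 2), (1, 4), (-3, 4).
The point (1, -3) lies strictly outside the polygon

Cast a horizontal ray to the right from the query point and count how many polygon edges it crosses (each edge strictly once or zero times, handled with the usual half-open convention). 
Parity of crossings → even ⇒ outside.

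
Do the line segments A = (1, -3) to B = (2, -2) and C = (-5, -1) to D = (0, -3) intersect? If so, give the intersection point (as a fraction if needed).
No (intersection of containing lines falls outside at least one segment)

Parametrize and solve: t = -2/7, s = 8/7. At least one of these is outside [0, 1], so the segments do not intersect.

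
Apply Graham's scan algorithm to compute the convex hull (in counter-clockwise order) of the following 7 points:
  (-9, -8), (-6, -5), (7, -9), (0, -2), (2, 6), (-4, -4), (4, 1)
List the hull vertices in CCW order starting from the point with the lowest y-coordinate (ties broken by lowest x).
Hull (CCW) = [(7, -9), (4, 1), (2, 6), (-9, -8)]

Graham scan procedure:
  1. Find the pivot p₀ = point with lowest y (tie → lowest x): (7, -9).
  2. Sort the remaining points by polar angle around p₀.
  3. Walk through sorted points, maintaining a stack; pop the top while the last three entries make a non-left turn (cross product ≤ 0).
  4. Final stack is the convex hull in CCW order: (7, -9), (4, 1), (2, 6), (-9, -8).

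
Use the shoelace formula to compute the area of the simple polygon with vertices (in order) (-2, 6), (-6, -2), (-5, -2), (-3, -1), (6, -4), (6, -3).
Area = 95/2

Shoelace formula: Area = (1/2) |Σ_i (x_i · y_{i+1} − x_{i+1} · y_i)| (indices mod n). Compute each cross term:
  (-2)(-2) − (-6)(6) = 40
  (-6)(-2) − (-5)(-2) = 2
  (-5)(-1) − (-3)(-2) = -1
  (-3)(-4) − (6)(-1) = 18
  (6)(-3) − (6)(-4) = 6
  (6)(6) − (-2)(-3) = 30
Sum = 95, so (signed) Area = 95/2 = 95/2, |Area| = 95/2.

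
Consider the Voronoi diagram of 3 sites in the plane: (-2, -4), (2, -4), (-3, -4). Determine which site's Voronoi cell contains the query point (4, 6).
Nearest site = (2, -4)

The Voronoi cell of site s contains exactly those query points closer to s than to any other site. Compute squared distances from q = (4, 6) to each site:
  (2 − 4)² + (-4 − 6)² = 104
  (-2 − 4)² + (-4 − 6)² = 136
  (-3 − 4)² + (-4 − 6)² = 149
Minimum is attained by (2, -4), so q lies in its Voronoi cell.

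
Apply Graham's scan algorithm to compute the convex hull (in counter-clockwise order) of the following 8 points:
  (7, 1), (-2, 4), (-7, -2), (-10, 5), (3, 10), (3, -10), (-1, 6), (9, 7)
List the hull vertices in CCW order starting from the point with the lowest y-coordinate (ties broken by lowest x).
Hull (CCW) = [(3, -10), (7, 1), (9, 7), (3, 10), (-10, 5), (-7, -2)]

Graham scan procedure:
  1. Find the pivot p₀ = point with lowest y (tie → lowest x): (3, -10).
  2. Sort the remaining points by polar angle around p₀.
  3. Walk through sorted points, maintaining a stack; pop the top while the last three entries make a non-left turn (cross product ≤ 0).
  4. Final stack is the convex hull in CCW order: (3, -10), (7, 1), (9, 7), (3, 10), (-10, 5), (-7, -2).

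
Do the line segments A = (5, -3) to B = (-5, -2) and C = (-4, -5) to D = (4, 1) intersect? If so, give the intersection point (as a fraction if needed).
Yes; intersection at (-10/17, -83/34) (t = 19/34 on AB, s = 29/68 on CD)

Parametrize AB as A + t(B − A) = (5 + -10 t, -3 + 1 t) and CD as C + s(D − C) = (-4 + 8 s, -5 + 6 s). Solve the linear system for (t, s). Determinant = 68 ≠ 0, so a unique intersection of the containing lines exists. Solution: t = 19/34, s = 29/68 — both in [0, 1], so the segments cross. Intersection point: (-10/17, -83/34).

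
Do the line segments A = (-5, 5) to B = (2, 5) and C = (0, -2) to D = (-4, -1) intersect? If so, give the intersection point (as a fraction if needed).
No (intersection of containing lines falls outside at least one segment)

Parametrize and solve: t = -23/7, s = 7. At least one of these is outside [0, 1], so the segments do not intersect.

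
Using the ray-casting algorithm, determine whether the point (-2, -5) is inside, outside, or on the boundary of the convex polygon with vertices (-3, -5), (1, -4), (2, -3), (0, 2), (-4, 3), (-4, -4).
The point (-2, -5) lies strictly outside the polygon

Cast a horizontal ray to the right from the query point and count how many polygon edges it crosses (each edge strictly once or zero times, handled with the usual half-open convention). 
Parity of crossings → even ⇒ outside.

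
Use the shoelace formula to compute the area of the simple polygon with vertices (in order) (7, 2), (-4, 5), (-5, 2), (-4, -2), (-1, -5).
Area = 129/2

Shoelace formula: Area = (1/2) |Σ_i (x_i · y_{i+1} − x_{i+1} · y_i)| (indices mod n). Compute each cross term:
  (7)(5) − (-4)(2) = 43
  (-4)(2) − (-5)(5) = 17
  (-5)(-2) − (-4)(2) = 18
  (-4)(-5) − (-1)(-2) = 18
  (-1)(2) − (7)(-5) = 33
Sum = 129, so (signed) Area = 129/2 = 129/2, |Area| = 129/2.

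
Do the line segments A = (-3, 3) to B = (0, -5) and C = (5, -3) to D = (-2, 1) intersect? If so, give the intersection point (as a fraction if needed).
No (intersection of containing lines falls outside at least one segment)

Parametrize and solve: t = 5/22, s = 23/22. At least one of these is outside [0, 1], so the segments do not intersect.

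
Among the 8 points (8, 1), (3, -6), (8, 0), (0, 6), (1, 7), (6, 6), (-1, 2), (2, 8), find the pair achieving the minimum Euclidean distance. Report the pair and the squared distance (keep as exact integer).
Pair = ((8, 1), (8, 0)); squared distance = 1

Compute all C(8, 2) = 28 pairwise squared distances (x_i − x_j)² + (y_i − y_j)². The minimum is 1, attained by the pair ((8, 1), (8, 0)).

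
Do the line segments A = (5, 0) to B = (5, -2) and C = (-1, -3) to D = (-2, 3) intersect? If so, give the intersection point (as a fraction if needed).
No (intersection of containing lines falls outside at least one segment)

Parametrize and solve: t = 39/2, s = -6. At least one of these is outside [0, 1], so the segments do not intersect.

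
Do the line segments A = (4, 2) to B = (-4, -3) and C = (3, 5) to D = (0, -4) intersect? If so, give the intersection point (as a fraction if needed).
Yes; intersection at (28/19, 8/19) (t = 6/19 on AB, s = 29/57 on CD)

Parametrize AB as A + t(B − A) = (4 + -8 t, 2 + -5 t) and CD as C + s(D − C) = (3 + -3 s, 5 + -9 s). Solve the linear system for (t, s). Determinant = -57 ≠ 0, so a unique intersection of the containing lines exists. Solution: t = 6/19, s = 29/57 — both in [0, 1], so the segments cross. Intersection point: (28/19, 8/19).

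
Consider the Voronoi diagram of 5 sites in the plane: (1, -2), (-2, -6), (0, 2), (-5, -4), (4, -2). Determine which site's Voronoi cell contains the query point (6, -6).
Nearest site = (4, -2)

The Voronoi cell of site s contains exactly those query points closer to s than to any other site. Compute squared distances from q = (6, -6) to each site:
  (4 − 6)² + (-2 − -6)² = 20
  (1 − 6)² + (-2 − -6)² = 41
  (-2 − 6)² + (-6 − -6)² = 64
  (0 − 6)² + (2 − -6)² = 100
  (-5 − 6)² + (-4 − -6)² = 125
Minimum is attained by (4, -2), so q lies in its Voronoi cell.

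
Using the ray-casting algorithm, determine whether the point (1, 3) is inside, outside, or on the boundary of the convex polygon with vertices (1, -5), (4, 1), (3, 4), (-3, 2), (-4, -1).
The point (1, 3) lies strictly inside the polygon

Cast a horizontal ray to the right from the query point and count how many polygon edges it crosses (each edge strictly once or zero times, handled with the usual half-open convention). 
Parity of crossings → odd ⇒ inside.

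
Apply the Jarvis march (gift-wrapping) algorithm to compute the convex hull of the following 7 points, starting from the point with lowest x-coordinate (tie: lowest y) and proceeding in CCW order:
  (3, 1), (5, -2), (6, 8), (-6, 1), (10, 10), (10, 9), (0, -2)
Hull (CCW) = [(-6, 1), (0, -2), (5, -2), (10, 9), (10, 10), (6, 8)]

Jarvis march: at each step, from the current hull vertex p, select the next vertex q as the point such that every other point lies strictly to the left of (or on) the directed line p → q. (Equivalently: for every other point r, the cross product (q − p) × (r − p) ≥ 0.)
Starting point (lowest x, tie lowest y): (-6, 1). Wrap until returning to start. Resulting hull: (-6, 1), (0, -2), (5, -2), (10, 9), (10, 10), (6, 8).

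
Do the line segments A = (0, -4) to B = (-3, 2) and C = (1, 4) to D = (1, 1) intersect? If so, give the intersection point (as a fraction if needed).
No (intersection of containing lines falls outside at least one segment)

Parametrize and solve: t = -1/3, s = 10/3. At least one of these is outside [0, 1], so the segments do not intersect.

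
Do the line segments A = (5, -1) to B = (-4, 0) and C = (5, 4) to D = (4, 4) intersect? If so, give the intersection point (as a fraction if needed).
No (intersection of containing lines falls outside at least one segment)

Parametrize and solve: t = 5, s = 45. At least one of these is outside [0, 1], so the segments do not intersect.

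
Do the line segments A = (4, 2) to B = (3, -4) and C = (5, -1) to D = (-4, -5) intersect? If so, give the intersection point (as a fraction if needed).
Yes; intersection at (169/50, -43/25) (t = 31/50 on AB, s = 9/50 on CD)

Parametrize AB as A + t(B − A) = (4 + -1 t, 2 + -6 t) and CD as C + s(D − C) = (5 + -9 s, -1 + -4 s). Solve the linear system for (t, s). Determinant = 50 ≠ 0, so a unique intersection of the containing lines exists. Solution: t = 31/50, s = 9/50 — both in [0, 1], so the segments cross. Intersection point: (169/50, -43/25).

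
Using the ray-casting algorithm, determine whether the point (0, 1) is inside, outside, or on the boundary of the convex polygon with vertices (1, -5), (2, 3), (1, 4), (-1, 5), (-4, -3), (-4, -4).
The point (0, 1) lies strictly inside the polygon

Cast a horizontal ray to the right from the query point and count how many polygon edges it crosses (each edge strictly once or zero times, handled with the usual half-open convention). 
Parity of crossings → odd ⇒ inside.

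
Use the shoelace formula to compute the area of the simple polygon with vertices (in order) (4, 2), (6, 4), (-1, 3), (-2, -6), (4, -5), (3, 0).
Area = 93/2

Shoelace formula: Area = (1/2) |Σ_i (x_i · y_{i+1} − x_{i+1} · y_i)| (indices mod n). Compute each cross term:
  (4)(4) − (6)(2) = 4
  (6)(3) − (-1)(4) = 22
  (-1)(-6) − (-2)(3) = 12
  (-2)(-5) − (4)(-6) = 34
  (4)(0) − (3)(-5) = 15
  (3)(2) − (4)(0) = 6
Sum = 93, so (signed) Area = 93/2 = 93/2, |Area| = 93/2.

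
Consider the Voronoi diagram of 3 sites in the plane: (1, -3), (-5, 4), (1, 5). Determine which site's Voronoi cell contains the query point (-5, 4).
Nearest site = (-5, 4)

The Voronoi cell of site s contains exactly those query points closer to s than to any other site. Compute squared distances from q = (-5, 4) to each site:
  (-5 − -5)² + (4 − 4)² = 0
  (1 − -5)² + (5 − 4)² = 37
  (1 − -5)² + (-3 − 4)² = 85
Minimum is attained by (-5, 4), so q lies in its Voronoi cell.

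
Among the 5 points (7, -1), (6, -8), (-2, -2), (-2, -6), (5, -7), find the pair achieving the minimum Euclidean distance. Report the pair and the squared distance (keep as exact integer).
Pair = ((6, -8), (5, -7)); squared distance = 2

Compute all C(5, 2) = 10 pairwise squared distances (x_i − x_j)² + (y_i − y_j)². The minimum is 2, attained by the pair ((6, -8), (5, -7)).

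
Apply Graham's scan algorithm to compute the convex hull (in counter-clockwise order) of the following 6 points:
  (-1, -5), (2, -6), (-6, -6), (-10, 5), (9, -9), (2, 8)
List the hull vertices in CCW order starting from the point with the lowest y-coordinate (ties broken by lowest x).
Hull (CCW) = [(9, -9), (2, 8), (-10, 5), (-6, -6)]

Graham scan procedure:
  1. Find the pivot p₀ = point with lowest y (tie → lowest x): (9, -9).
  2. Sort the remaining points by polar angle around p₀.
  3. Walk through sorted points, maintaining a stack; pop the top while the last three entries make a non-left turn (cross product ≤ 0).
  4. Final stack is the convex hull in CCW order: (9, -9), (2, 8), (-10, 5), (-6, -6).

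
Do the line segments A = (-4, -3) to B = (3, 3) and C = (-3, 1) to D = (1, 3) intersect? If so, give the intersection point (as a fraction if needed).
No (intersection of containing lines falls outside at least one segment)

Parametrize and solve: t = 7/5, s = 11/5. At least one of these is outside [0, 1], so the segments do not intersect.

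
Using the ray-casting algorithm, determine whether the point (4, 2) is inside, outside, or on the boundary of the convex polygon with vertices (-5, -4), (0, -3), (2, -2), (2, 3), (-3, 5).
The point (4, 2) lies strictly outside the polygon

Cast a horizontal ray to the right from the query point and count how many polygon edges it crosses (each edge strictly once or zero times, handled with the usual half-open convention). 
Parity of crossings → even ⇒ outside.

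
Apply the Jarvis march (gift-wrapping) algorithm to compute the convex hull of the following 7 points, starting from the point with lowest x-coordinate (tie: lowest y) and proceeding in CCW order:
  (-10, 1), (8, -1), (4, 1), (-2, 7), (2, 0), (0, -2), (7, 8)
Hull (CCW) = [(-10, 1), (0, -2), (8, -1), (7, 8), (-2, 7)]

Jarvis march: at each step, from the current hull vertex p, select the next vertex q as the point such that every other point lies strictly to the left of (or on) the directed line p → q. (Equivalently: for every other point r, the cross product (q − p) × (r − p) ≥ 0.)
Starting point (lowest x, tie lowest y): (-10, 1). Wrap until returning to start. Resulting hull: (-10, 1), (0, -2), (8, -1), (7, 8), (-2, 7).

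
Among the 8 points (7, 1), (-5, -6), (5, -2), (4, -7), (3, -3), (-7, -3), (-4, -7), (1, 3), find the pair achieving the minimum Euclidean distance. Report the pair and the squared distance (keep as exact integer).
Pair = ((-5, -6), (-4, -7)); squared distance = 2

Compute all C(8, 2) = 28 pairwise squared distances (x_i − x_j)² + (y_i − y_j)². The minimum is 2, attained by the pair ((-5, -6), (-4, -7)).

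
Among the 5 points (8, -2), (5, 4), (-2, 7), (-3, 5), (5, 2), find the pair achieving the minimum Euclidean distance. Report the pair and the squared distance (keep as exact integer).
Pair = ((5, 4), (5, 2)); squared distance = 4

Compute all C(5, 2) = 10 pairwise squared distances (x_i − x_j)² + (y_i − y_j)². The minimum is 4, attained by the pair ((5, 4), (5, 2)).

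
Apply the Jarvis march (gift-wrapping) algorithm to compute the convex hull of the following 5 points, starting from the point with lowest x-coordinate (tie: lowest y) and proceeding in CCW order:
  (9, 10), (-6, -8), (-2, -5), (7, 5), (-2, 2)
Hull (CCW) = [(-6, -8), (-2, -5), (7, 5), (9, 10), (-2, 2)]

Jarvis march: at each step, from the current hull vertex p, select the next vertex q as the point such that every other point lies strictly to the left of (or on) the directed line p → q. (Equivalently: for every other point r, the cross product (q − p) × (r − p) ≥ 0.)
Starting point (lowest x, tie lowest y): (-6, -8). Wrap until returning to start. Resulting hull: (-6, -8), (-2, -5), (7, 5), (9, 10), (-2, 2).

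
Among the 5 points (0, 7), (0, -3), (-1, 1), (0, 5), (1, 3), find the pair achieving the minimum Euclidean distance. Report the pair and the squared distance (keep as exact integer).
Pair = ((0, 7), (0, 5)); squared distance = 4

Compute all C(5, 2) = 10 pairwise squared distances (x_i − x_j)² + (y_i − y_j)². The minimum is 4, attained by the pair ((0, 7), (0, 5)).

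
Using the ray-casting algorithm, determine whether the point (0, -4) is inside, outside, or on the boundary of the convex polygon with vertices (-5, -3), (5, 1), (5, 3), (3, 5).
The point (0, -4) lies strictly outside the polygon

Cast a horizontal ray to the right from the query point and count how many polygon edges it crosses (each edge strictly once or zero times, handled with the usual half-open convention). 
Parity of crossings → even ⇒ outside.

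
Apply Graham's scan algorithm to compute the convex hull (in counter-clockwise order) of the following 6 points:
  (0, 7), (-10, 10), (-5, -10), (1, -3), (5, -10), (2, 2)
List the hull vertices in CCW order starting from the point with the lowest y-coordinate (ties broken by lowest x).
Hull (CCW) = [(-5, -10), (5, -10), (2, 2), (0, 7), (-10, 10)]

Graham scan procedure:
  1. Find the pivot p₀ = point with lowest y (tie → lowest x): (-5, -10).
  2. Sort the remaining points by polar angle around p₀.
  3. Walk through sorted points, maintaining a stack; pop the top while the last three entries make a non-left turn (cross product ≤ 0).
  4. Final stack is the convex hull in CCW order: (-5, -10), (5, -10), (2, 2), (0, 7), (-10, 10).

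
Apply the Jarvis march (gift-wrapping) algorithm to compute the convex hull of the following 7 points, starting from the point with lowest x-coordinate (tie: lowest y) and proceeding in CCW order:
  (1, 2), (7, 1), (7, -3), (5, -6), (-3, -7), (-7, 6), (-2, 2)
Hull (CCW) = [(-7, 6), (-3, -7), (5, -6), (7, -3), (7, 1)]

Jarvis march: at each step, from the current hull vertex p, select the next vertex q as the point such that every other point lies strictly to the left of (or on) the directed line p → q. (Equivalently: for every other point r, the cross product (q − p) × (r − p) ≥ 0.)
Starting point (lowest x, tie lowest y): (-7, 6). Wrap until returning to start. Resulting hull: (-7, 6), (-3, -7), (5, -6), (7, -3), (7, 1).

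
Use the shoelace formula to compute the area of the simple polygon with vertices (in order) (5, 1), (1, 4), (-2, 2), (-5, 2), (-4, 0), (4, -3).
Area = 37

Shoelace formula: Area = (1/2) |Σ_i (x_i · y_{i+1} − x_{i+1} · y_i)| (indices mod n). Compute each cross term:
  (5)(4) − (1)(1) = 19
  (1)(2) − (-2)(4) = 10
  (-2)(2) − (-5)(2) = 6
  (-5)(0) − (-4)(2) = 8
  (-4)(-3) − (4)(0) = 12
  (4)(1) − (5)(-3) = 19
Sum = 74, so (signed) Area = 74/2 = 37, |Area| = 37.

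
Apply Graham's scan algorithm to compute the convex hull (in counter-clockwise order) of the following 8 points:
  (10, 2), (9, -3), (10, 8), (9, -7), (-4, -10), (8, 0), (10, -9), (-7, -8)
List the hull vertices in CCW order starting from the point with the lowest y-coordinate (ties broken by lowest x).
Hull (CCW) = [(-4, -10), (10, -9), (10, 8), (-7, -8)]

Graham scan procedure:
  1. Find the pivot p₀ = point with lowest y (tie → lowest x): (-4, -10).
  2. Sort the remaining points by polar angle around p₀.
  3. Walk through sorted points, maintaining a stack; pop the top while the last three entries make a non-left turn (cross product ≤ 0).
  4. Final stack is the convex hull in CCW order: (-4, -10), (10, -9), (10, 8), (-7, -8).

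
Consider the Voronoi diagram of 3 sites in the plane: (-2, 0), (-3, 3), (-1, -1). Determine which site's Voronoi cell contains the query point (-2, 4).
Nearest site = (-3, 3)

The Voronoi cell of site s contains exactly those query points closer to s than to any other site. Compute squared distances from q = (-2, 4) to each site:
  (-3 − -2)² + (3 − 4)² = 2
  (-2 − -2)² + (0 − 4)² = 16
  (-1 − -2)² + (-1 − 4)² = 26
Minimum is attained by (-3, 3), so q lies in its Voronoi cell.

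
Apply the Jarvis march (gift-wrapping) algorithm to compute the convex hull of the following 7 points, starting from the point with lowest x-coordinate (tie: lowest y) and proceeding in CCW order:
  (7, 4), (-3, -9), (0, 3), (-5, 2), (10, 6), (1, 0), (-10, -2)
Hull (CCW) = [(-10, -2), (-3, -9), (10, 6), (-5, 2)]

Jarvis march: at each step, from the current hull vertex p, select the next vertex q as the point such that every other point lies strictly to the left of (or on) the directed line p → q. (Equivalently: for every other point r, the cross product (q − p) × (r − p) ≥ 0.)
Starting point (lowest x, tie lowest y): (-10, -2). Wrap until returning to start. Resulting hull: (-10, -2), (-3, -9), (10, 6), (-5, 2).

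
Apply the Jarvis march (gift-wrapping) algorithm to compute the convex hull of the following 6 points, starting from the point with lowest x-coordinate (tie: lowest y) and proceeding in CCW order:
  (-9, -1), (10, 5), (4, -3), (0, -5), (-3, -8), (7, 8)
Hull (CCW) = [(-9, -1), (-3, -8), (4, -3), (10, 5), (7, 8)]

Jarvis march: at each step, from the current hull vertex p, select the next vertex q as the point such that every other point lies strictly to the left of (or on) the directed line p → q. (Equivalently: for every other point r, the cross product (q − p) × (r − p) ≥ 0.)
Starting point (lowest x, tie lowest y): (-9, -1). Wrap until returning to start. Resulting hull: (-9, -1), (-3, -8), (4, -3), (10, 5), (7, 8).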